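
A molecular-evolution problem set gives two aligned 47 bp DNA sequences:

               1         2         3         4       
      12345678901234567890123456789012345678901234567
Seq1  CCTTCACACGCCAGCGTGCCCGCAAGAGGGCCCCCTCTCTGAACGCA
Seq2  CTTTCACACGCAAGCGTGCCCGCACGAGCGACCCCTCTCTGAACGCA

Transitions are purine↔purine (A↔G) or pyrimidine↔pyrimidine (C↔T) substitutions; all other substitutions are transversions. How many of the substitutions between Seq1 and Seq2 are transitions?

1

The sequences differ at positions 2 (C/T, transition), 12 (C/A, transversion), 25 (A/C, transversion), 29 (G/C, transversion), 31 (C/A, transversion).
Of the 5 differences, 1 transition and 4 transversions, so the answer is 1.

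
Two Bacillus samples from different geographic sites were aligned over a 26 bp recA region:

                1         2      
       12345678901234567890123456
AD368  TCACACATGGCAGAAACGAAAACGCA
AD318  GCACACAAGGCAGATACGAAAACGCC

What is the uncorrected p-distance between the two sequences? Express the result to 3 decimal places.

Mismatches occur at site 1 (T/G), site 8 (T/A), site 15 (A/T), site 26 (A/C).
There are 4 differences over 26 sites, so p = 4/26 = 0.154.

0.154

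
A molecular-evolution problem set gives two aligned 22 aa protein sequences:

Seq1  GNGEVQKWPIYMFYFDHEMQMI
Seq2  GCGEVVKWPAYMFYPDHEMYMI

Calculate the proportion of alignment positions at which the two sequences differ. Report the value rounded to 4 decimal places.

The sequences differ at positions 2 (N/C), 6 (Q/V), 10 (I/A), 15 (F/P), 20 (Q/Y).
There are 5 differences over 22 sites, so p = 5/22 = 0.2273.

0.2273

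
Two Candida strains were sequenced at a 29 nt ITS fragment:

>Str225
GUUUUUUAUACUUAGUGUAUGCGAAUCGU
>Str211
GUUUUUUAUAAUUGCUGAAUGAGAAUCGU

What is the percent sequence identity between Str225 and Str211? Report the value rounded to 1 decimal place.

82.8%

Differing sites — 11:C/A; 14:A/G; 15:G/C; 18:U/A; 22:C/A.
24 of the 29 sites match, so the percent identity is 24/29 × 100 = 82.8%.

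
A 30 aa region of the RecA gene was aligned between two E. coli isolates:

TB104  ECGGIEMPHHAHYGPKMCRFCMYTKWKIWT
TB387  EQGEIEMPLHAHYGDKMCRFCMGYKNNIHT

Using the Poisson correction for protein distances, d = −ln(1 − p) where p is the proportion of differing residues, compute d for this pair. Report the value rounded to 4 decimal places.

0.3567

The sequences differ at positions 2 (C/Q), 4 (G/E), 9 (H/L), 15 (P/D), 23 (Y/G), 24 (T/Y), 26 (W/N), 27 (K/N), 29 (W/H).
p = 9/30 = 0.300000.
d = −ln(1 − 0.300000) = −ln(0.700000) = 0.3567.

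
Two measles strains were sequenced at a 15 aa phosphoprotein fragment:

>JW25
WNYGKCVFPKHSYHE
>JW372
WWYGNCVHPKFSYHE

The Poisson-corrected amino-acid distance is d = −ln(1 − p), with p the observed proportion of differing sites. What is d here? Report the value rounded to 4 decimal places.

0.3102

Differing sites — 2:N/W; 5:K/N; 8:F/H; 11:H/F.
p = 4/15 = 0.266667.
d = −ln(1 − 0.266667) = −ln(0.733333) = 0.3102.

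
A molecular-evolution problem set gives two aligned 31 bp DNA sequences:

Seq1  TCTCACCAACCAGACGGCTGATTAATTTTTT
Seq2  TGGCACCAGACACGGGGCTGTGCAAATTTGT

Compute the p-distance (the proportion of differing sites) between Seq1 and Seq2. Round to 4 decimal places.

Mismatches occur at site 2 (C/G), site 3 (T/G), site 9 (A/G), site 10 (C/A), site 13 (G/C), site 14 (A/G), site 15 (C/G), site 21 (A/T), site 22 (T/G), site 23 (T/C), site 26 (T/A), site 30 (T/G).
There are 12 differences over 31 sites, so p = 12/31 = 0.3871.

0.3871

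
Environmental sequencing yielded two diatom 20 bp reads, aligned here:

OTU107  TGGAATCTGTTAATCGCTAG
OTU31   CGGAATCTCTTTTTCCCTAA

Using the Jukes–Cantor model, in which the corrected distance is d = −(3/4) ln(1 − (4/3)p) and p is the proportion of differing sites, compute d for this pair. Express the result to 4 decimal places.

0.3831

Mismatches occur at site 1 (T/C), site 9 (G/C), site 12 (A/T), site 13 (A/T), site 16 (G/C), site 20 (G/A).
p = 6/20 = 0.300000.
d = −0.75 · ln(1 − (4/3)·0.300000) = −0.75 · ln(0.600000) = −0.75 · (-0.510826) = 0.3831.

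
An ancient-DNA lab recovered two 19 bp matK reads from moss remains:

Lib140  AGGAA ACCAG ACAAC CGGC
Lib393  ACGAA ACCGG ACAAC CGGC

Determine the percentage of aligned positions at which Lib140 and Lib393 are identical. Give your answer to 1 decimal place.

Differing sites — 2:G/C; 9:A/G.
17 of the 19 sites match, so the percent identity is 17/19 × 100 = 89.5%.

89.5%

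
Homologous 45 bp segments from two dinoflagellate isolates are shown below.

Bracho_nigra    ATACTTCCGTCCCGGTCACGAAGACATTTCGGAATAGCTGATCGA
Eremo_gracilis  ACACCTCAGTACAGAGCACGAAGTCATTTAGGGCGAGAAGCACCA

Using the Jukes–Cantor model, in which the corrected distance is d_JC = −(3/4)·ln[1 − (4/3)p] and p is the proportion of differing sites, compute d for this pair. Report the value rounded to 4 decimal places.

Differing sites — 2:T/C; 5:T/C; 8:C/A; 11:C/A; 13:C/A; 15:G/A; 16:T/G; 24:A/T; 30:C/A; 33:A/G; 34:A/C; 35:T/G; 38:C/A; 39:T/A; 41:A/C; 42:T/A; 44:G/C.
p = 17/45 = 0.377778.
d = −0.75 · ln(1 − (4/3)·0.377778) = −0.75 · ln(0.496296) = −0.75 · (-0.700583) = 0.5254.

0.5254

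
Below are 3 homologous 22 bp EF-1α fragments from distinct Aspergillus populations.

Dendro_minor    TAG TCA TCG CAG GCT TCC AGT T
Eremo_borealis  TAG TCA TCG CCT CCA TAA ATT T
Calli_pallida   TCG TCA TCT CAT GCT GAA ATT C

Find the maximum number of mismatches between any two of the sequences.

Pairwise Hamming distances:
  Dendro_minor vs Eremo_borealis: 7
  Dendro_minor vs Calli_pallida: 8
  Eremo_borealis vs Calli_pallida: 7
The largest is 8, between Dendro_minor and Calli_pallida.

8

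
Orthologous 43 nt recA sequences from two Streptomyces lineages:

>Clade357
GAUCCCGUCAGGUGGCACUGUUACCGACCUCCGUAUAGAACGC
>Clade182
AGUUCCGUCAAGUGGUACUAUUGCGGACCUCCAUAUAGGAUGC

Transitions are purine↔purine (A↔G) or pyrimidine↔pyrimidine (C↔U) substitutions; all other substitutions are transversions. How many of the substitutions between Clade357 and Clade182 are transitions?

10

Mismatches occur at site 1 (G/A, transition), site 2 (A/G, transition), site 4 (C/U, transition), site 11 (G/A, transition), site 16 (C/U, transition), site 20 (G/A, transition), site 23 (A/G, transition), site 25 (C/G, transversion), site 33 (G/A, transition), site 39 (A/G, transition), site 41 (C/U, transition).
Of the 11 differences, 10 transitions and 1 transversion, so the answer is 10.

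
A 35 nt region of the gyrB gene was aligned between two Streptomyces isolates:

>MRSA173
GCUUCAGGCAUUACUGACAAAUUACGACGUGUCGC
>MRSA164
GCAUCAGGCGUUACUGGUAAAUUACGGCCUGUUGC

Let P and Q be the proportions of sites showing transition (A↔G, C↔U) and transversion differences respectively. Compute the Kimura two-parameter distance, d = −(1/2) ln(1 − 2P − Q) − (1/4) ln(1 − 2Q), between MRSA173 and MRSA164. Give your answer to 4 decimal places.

0.2403

The sequences differ at positions 3 (U/A, transversion), 10 (A/G, transition), 17 (A/G, transition), 18 (C/U, transition), 27 (A/G, transition), 29 (G/C, transversion), 33 (C/U, transition).
Of the 7 differences, 5 transitions and 2 transversions over 35 sites: P = 5/35 = 0.142857, Q = 2/35 = 0.057143.
d = −0.5·ln(0.657143) − 0.25·ln(0.885714) = −0.5·(-0.419854) − 0.25·(-0.121361) = 0.2403.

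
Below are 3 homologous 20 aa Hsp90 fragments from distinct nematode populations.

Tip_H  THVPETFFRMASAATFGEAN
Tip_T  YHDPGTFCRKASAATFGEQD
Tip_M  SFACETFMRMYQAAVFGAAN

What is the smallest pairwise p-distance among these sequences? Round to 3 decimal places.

Pairwise Hamming distances:
  Tip_H vs Tip_T: 7
  Tip_H vs Tip_M: 9
  Tip_T vs Tip_M: 13
The smallest is 7 mismatches, between Tip_H and Tip_T; p = 7/20 = 0.350.

0.350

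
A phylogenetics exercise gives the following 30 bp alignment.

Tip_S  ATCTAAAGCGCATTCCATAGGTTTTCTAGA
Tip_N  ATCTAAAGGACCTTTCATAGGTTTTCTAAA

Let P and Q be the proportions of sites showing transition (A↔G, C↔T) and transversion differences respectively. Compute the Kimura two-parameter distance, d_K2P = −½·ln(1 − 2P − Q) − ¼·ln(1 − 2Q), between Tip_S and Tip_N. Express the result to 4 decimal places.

0.1909

The sequences differ at positions 9 (C/G, transversion), 10 (G/A, transition), 12 (A/C, transversion), 15 (C/T, transition), 29 (G/A, transition).
Of the 5 differences, 3 transitions and 2 transversions over 30 sites: P = 3/30 = 0.100000, Q = 2/30 = 0.066667.
d = −0.5·ln(0.733333) − 0.25·ln(0.866666) = −0.5·(-0.310155) − 0.25·(-0.143102) = 0.1909.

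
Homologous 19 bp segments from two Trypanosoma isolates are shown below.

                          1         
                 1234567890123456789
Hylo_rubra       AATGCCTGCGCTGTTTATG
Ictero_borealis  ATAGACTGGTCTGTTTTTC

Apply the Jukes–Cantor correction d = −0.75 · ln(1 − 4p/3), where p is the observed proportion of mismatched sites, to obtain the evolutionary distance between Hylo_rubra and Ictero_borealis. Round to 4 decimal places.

Mismatches occur at site 2 (A/T), site 3 (T/A), site 5 (C/A), site 9 (C/G), site 10 (G/T), site 17 (A/T), site 19 (G/C).
p = 7/19 = 0.368421.
d = −0.75 · ln(1 − (4/3)·0.368421) = −0.75 · ln(0.508772) = −0.75 · (-0.675755) = 0.5068.

0.5068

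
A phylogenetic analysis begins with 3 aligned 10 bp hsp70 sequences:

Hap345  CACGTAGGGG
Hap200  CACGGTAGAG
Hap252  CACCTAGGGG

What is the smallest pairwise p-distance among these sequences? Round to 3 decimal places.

0.100

Pairwise Hamming distances:
  Hap345 vs Hap200: 4
  Hap345 vs Hap252: 1
  Hap200 vs Hap252: 5
The smallest is 1 mismatch, between Hap345 and Hap252; p = 1/10 = 0.100.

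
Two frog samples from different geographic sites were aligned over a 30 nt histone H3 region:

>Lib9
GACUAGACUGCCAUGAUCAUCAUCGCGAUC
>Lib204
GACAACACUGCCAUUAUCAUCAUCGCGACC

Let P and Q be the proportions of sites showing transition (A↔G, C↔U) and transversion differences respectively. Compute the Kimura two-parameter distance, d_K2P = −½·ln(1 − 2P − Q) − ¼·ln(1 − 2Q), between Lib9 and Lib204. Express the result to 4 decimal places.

0.1469

Mismatches occur at site 4 (U→A, transversion), site 6 (G→C, transversion), site 15 (G→U, transversion), site 29 (U→C, transition).
Of the 4 differences, 1 transition and 3 transversions over 30 sites: P = 1/30 = 0.033333, Q = 3/30 = 0.100000.
d = −0.5·ln(0.833334) − 0.25·ln(0.800000) = −0.5·(-0.182321) − 0.25·(-0.223144) = 0.1469.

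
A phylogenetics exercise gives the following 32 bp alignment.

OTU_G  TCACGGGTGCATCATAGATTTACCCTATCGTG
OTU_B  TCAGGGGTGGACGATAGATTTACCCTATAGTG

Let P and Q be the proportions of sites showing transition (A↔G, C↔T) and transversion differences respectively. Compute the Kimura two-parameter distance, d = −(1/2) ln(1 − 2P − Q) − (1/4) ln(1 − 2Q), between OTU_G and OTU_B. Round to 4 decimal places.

Mismatches occur at site 4 (C→G, transversion), site 10 (C→G, transversion), site 12 (T→C, transition), site 13 (C→G, transversion), site 29 (C→A, transversion).
Of the 5 differences, 1 transition and 4 transversions over 32 sites: P = 1/32 = 0.031250, Q = 4/32 = 0.125000.
d = −0.5·ln(0.812500) − 0.25·ln(0.750000) = −0.5·(-0.207639) − 0.25·(-0.287682) = 0.1757.

0.1757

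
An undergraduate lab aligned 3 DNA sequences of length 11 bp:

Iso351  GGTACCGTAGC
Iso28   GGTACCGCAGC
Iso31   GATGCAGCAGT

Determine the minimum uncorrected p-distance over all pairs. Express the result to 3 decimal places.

0.091

Pairwise Hamming distances:
  Iso351 vs Iso28: 1
  Iso351 vs Iso31: 5
  Iso28 vs Iso31: 4
The smallest is 1 mismatch, between Iso351 and Iso28; p = 1/11 = 0.091.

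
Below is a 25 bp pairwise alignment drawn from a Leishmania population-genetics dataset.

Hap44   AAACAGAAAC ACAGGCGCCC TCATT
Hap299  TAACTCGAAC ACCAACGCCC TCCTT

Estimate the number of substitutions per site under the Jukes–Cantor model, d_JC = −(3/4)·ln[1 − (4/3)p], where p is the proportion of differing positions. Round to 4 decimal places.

0.4172

Mismatches occur at site 1 (A↔T), site 5 (A↔T), site 6 (G↔C), site 7 (A↔G), site 13 (A↔C), site 14 (G↔A), site 15 (G↔A), site 23 (A↔C).
p = 8/25 = 0.320000.
d = −0.75 · ln(1 − (4/3)·0.320000) = −0.75 · ln(0.573333) = −0.75 · (-0.556289) = 0.4172.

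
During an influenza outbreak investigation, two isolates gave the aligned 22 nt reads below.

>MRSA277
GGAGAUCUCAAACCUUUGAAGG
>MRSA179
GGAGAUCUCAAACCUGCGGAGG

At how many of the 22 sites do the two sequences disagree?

The sequences differ at positions 16 (U/G), 17 (U/C), 19 (A/G).
That gives 3 mismatches out of 22 aligned sites, so the Hamming distance is 3.

3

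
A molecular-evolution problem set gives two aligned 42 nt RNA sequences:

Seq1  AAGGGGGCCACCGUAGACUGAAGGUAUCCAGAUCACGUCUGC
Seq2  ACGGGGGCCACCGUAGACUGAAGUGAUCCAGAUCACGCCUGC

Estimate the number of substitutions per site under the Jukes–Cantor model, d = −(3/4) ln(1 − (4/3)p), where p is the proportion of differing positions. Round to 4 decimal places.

The sequences differ at positions 2 (A/C), 24 (G/U), 25 (U/G), 38 (U/C).
p = 4/42 = 0.095238.
d = −0.75 · ln(1 − (4/3)·0.095238) = −0.75 · ln(0.873016) = −0.75 · (-0.135801) = 0.1019.

0.1019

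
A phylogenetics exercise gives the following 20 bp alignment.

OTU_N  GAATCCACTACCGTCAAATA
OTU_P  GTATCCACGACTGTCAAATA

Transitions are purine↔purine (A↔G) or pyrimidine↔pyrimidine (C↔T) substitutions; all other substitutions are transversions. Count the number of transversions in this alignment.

Mismatches occur at site 2 (A/T, transversion), site 9 (T/G, transversion), site 12 (C/T, transition).
Of the 3 differences, 1 transition and 2 transversions, so the answer is 2.

2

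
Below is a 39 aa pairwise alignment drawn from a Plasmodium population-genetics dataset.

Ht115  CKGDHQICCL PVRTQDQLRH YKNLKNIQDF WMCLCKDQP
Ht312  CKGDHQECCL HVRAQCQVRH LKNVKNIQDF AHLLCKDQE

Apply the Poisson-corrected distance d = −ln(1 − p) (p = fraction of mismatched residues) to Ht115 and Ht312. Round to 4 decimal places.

Differing sites — 7:I/E; 11:P/H; 14:T/A; 16:D/C; 18:L/V; 21:Y/L; 24:L/V; 31:W/A; 32:M/H; 33:C/L; 39:P/E.
p = 11/39 = 0.282051.
d = −ln(1 − 0.282051) = −ln(0.717949) = 0.3314.

0.3314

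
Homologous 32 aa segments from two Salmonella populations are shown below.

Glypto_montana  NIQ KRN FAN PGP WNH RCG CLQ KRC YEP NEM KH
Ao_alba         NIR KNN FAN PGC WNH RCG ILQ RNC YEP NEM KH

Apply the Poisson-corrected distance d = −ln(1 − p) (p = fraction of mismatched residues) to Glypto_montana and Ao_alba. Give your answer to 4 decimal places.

Mismatches occur at site 3 (Q→R), site 5 (R→N), site 12 (P→C), site 19 (C→I), site 22 (K→R), site 23 (R→N).
p = 6/32 = 0.187500.
d = −ln(1 − 0.187500) = −ln(0.812500) = 0.2076.

0.2076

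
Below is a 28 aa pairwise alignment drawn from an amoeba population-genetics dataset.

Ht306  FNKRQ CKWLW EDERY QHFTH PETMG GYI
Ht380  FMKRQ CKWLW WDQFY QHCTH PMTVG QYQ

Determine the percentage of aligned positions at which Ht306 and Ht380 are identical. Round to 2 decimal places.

Mismatches occur at site 2 (N↔M), site 11 (E↔W), site 13 (E↔Q), site 14 (R↔F), site 18 (F↔C), site 22 (E↔M), site 24 (M↔V), site 26 (G↔Q), site 28 (I↔Q).
19 of the 28 sites match, so the percent identity is 19/28 × 100 = 67.86%.

67.86%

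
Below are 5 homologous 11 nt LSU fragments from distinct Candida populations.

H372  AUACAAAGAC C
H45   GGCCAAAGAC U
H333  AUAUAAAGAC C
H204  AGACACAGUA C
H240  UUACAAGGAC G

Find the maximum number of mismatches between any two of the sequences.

7

Pairwise Hamming distances:
  H372 vs H45: 4
  H372 vs H333: 1
  H372 vs H204: 4
  H372 vs H240: 3
  H45 vs H333: 5
  H45 vs H204: 6
  H45 vs H240: 5
  H333 vs H204: 5
  H333 vs H240: 4
  H204 vs H240: 7
The largest is 7, between H204 and H240.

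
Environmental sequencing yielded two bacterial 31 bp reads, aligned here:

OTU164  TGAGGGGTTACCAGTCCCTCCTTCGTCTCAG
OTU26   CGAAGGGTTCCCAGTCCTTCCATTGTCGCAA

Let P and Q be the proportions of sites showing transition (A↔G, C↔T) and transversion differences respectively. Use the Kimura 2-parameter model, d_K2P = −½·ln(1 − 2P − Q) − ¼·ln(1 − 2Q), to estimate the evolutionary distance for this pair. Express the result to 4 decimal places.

0.3256

The sequences differ at positions 1 (T/C, transition), 4 (G/A, transition), 10 (A/C, transversion), 18 (C/T, transition), 22 (T/A, transversion), 24 (C/T, transition), 28 (T/G, transversion), 31 (G/A, transition).
Of the 8 differences, 5 transitions and 3 transversions over 31 sites: P = 5/31 = 0.161290, Q = 3/31 = 0.096774.
d = −0.5·ln(0.580646) − 0.25·ln(0.806452) = −0.5·(-0.543614) − 0.25·(-0.215111) = 0.3256.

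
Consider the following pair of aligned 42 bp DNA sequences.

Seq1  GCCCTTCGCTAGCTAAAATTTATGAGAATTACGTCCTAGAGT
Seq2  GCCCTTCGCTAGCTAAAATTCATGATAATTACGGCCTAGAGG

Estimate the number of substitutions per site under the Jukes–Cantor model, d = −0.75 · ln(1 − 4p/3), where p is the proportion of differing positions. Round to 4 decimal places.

0.1019

Mismatches occur at site 21 (T/C), site 26 (G/T), site 34 (T/G), site 42 (T/G).
p = 4/42 = 0.095238.
d = −0.75 · ln(1 − (4/3)·0.095238) = −0.75 · ln(0.873016) = −0.75 · (-0.135801) = 0.1019.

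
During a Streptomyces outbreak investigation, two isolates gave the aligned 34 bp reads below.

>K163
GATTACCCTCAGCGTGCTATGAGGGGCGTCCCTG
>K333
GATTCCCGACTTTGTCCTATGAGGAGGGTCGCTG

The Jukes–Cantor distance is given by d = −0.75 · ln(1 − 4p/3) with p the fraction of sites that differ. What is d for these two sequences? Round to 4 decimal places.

Differing sites — 5:A/C; 8:C/G; 9:T/A; 11:A/T; 12:G/T; 13:C/T; 16:G/C; 25:G/A; 27:C/G; 31:C/G.
p = 10/34 = 0.294118.
d = −0.75 · ln(1 − (4/3)·0.294118) = −0.75 · ln(0.607843) = −0.75 · (-0.497839) = 0.3734.

0.3734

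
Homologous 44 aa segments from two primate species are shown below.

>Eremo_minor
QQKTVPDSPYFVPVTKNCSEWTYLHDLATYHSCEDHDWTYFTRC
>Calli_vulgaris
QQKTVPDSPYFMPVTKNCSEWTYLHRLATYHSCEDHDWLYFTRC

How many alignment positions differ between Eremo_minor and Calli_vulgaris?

3

The sequences differ at positions 12 (V/M), 26 (D/R), 39 (T/L).
That gives 3 mismatches out of 44 aligned sites, so the Hamming distance is 3.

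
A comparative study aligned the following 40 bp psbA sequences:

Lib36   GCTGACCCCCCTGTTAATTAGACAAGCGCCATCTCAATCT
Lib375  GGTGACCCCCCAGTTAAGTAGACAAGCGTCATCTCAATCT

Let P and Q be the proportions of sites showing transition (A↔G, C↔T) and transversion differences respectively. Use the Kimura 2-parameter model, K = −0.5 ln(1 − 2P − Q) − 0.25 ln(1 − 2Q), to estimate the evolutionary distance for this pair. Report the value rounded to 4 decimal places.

0.1074

Mismatches occur at site 2 (C↔G, transversion), site 12 (T↔A, transversion), site 18 (T↔G, transversion), site 29 (C↔T, transition).
Of the 4 differences, 1 transition and 3 transversions over 40 sites: P = 1/40 = 0.025000, Q = 3/40 = 0.075000.
d = −0.5·ln(0.875000) − 0.25·ln(0.850000) = −0.5·(-0.133531) − 0.25·(-0.162519) = 0.1074.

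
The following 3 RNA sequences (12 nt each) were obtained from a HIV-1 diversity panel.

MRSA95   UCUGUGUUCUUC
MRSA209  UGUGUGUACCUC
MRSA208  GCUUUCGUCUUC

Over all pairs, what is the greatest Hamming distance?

Pairwise Hamming distances:
  MRSA95 vs MRSA209: 3
  MRSA95 vs MRSA208: 4
  MRSA209 vs MRSA208: 7
The largest is 7, between MRSA209 and MRSA208.

7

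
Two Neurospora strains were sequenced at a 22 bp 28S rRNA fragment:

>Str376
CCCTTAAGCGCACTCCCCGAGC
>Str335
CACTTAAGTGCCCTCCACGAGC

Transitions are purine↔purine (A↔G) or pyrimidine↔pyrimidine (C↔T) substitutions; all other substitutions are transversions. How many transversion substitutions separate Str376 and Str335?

3

Mismatches occur at site 2 (C/A, transversion), site 9 (C/T, transition), site 12 (A/C, transversion), site 17 (C/A, transversion).
Of the 4 differences, 1 transition and 3 transversions, so the answer is 3.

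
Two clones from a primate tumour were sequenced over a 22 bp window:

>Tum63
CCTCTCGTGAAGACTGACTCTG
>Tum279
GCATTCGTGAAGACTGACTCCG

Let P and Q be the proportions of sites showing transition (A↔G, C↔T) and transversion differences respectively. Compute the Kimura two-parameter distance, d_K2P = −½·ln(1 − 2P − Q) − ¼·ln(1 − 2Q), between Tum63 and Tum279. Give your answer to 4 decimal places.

Mismatches occur at site 1 (C/G, transversion), site 3 (T/A, transversion), site 4 (C/T, transition), site 21 (T/C, transition).
Of the 4 differences, 2 transitions and 2 transversions over 22 sites: P = 2/22 = 0.090909, Q = 2/22 = 0.090909.
d = −0.5·ln(0.727273) − 0.25·ln(0.818182) = −0.5·(-0.318453) − 0.25·(-0.200670) = 0.2094.

0.2094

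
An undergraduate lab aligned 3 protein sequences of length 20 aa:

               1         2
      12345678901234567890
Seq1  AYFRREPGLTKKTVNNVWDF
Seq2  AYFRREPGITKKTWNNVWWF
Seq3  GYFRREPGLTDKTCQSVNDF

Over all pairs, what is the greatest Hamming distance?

Pairwise Hamming distances:
  Seq1 vs Seq2: 3
  Seq1 vs Seq3: 6
  Seq2 vs Seq3: 8
The largest is 8, between Seq2 and Seq3.

8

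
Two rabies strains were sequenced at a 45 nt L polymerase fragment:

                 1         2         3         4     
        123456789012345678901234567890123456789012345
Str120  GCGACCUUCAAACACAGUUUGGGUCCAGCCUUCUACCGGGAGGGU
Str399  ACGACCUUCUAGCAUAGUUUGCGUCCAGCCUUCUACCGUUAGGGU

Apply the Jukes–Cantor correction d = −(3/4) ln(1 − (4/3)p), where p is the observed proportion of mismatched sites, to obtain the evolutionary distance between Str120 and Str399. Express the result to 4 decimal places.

Differing sites — 1:G/A; 10:A/U; 12:A/G; 15:C/U; 22:G/C; 39:G/U; 40:G/U.
p = 7/45 = 0.155556.
d = −0.75 · ln(1 − (4/3)·0.155556) = −0.75 · ln(0.792592) = −0.75 · (-0.232447) = 0.1743.

0.1743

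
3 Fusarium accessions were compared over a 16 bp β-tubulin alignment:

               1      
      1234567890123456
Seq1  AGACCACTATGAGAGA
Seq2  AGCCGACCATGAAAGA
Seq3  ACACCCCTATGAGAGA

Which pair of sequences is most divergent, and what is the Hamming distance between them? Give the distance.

Pairwise Hamming distances:
  Seq1 vs Seq2: 4
  Seq1 vs Seq3: 2
  Seq2 vs Seq3: 6
The largest is 6, between Seq2 and Seq3.

6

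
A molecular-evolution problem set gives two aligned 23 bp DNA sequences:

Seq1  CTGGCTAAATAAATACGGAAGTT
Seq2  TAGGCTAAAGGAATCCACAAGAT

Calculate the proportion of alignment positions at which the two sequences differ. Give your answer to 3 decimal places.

0.348

Differing sites — 1:C/T; 2:T/A; 10:T/G; 11:A/G; 15:A/C; 17:G/A; 18:G/C; 22:T/A.
There are 8 differences over 23 sites, so p = 8/23 = 0.348.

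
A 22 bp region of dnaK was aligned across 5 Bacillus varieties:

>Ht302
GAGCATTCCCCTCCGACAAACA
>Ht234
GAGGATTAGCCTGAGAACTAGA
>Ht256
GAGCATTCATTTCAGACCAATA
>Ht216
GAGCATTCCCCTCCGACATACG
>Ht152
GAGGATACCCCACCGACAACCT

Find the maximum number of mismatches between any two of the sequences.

12

Pairwise Hamming distances:
  Ht302 vs Ht234: 9
  Ht302 vs Ht256: 6
  Ht302 vs Ht216: 2
  Ht302 vs Ht152: 5
  Ht234 vs Ht256: 9
  Ht234 vs Ht216: 9
  Ht234 vs Ht152: 12
  Ht256 vs Ht216: 8
  Ht256 vs Ht152: 11
  Ht216 vs Ht152: 6
The largest is 12, between Ht234 and Ht152.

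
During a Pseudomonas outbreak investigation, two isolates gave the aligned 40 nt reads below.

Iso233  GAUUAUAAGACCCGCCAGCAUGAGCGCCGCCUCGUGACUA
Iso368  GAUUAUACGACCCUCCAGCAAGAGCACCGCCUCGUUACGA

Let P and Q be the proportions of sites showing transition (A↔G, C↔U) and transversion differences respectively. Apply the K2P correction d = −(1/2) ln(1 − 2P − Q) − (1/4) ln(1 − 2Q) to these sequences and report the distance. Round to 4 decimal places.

0.1681

Differing sites — 8:A/C (Tv); 14:G/U (Tv); 21:U/A (Tv); 26:G/A (Ti); 36:G/U (Tv); 39:U/G (Tv).
Of the 6 differences, 1 transition and 5 transversions over 40 sites: P = 1/40 = 0.025000, Q = 5/40 = 0.125000.
d = −0.5·ln(0.825000) − 0.25·ln(0.750000) = −0.5·(-0.192372) − 0.25·(-0.287682) = 0.1681.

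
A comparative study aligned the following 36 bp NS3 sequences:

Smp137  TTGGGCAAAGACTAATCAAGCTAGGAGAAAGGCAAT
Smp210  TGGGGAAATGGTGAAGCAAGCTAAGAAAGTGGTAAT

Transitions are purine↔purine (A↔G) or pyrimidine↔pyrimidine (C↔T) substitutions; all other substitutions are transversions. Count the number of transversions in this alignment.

6

Differing sites — 2:T/G (Tv); 6:C/A (Tv); 9:A/T (Tv); 11:A/G (Ti); 12:C/T (Ti); 13:T/G (Tv); 16:T/G (Tv); 24:G/A (Ti); 27:G/A (Ti); 29:A/G (Ti); 30:A/T (Tv); 33:C/T (Ti).
Of the 12 differences, 6 transitions and 6 transversions, so the answer is 6.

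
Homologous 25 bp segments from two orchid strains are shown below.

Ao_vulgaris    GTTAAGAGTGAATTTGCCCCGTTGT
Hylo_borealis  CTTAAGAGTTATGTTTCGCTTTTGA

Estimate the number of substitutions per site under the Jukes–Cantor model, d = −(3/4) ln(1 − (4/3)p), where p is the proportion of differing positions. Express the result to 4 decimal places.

Differing sites — 1:G/C; 10:G/T; 12:A/T; 13:T/G; 16:G/T; 18:C/G; 20:C/T; 21:G/T; 25:T/A.
p = 9/25 = 0.360000.
d = −0.75 · ln(1 − (4/3)·0.360000) = −0.75 · ln(0.520000) = −0.75 · (-0.653926) = 0.4904.

0.4904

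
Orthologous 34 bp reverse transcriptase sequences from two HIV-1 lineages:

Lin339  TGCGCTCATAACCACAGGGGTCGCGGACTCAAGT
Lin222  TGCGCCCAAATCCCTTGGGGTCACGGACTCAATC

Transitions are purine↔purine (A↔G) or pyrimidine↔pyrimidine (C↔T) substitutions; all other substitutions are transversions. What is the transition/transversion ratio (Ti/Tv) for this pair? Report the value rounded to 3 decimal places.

Mismatches occur at site 6 (T→C, transition), site 9 (T→A, transversion), site 11 (A→T, transversion), site 14 (A→C, transversion), site 15 (C→T, transition), site 16 (A→T, transversion), site 23 (G→A, transition), site 33 (G→T, transversion), site 34 (T→C, transition).
Of the 9 differences, 4 transitions and 5 transversions, so Ti/Tv = 4/5 = 0.800.

0.800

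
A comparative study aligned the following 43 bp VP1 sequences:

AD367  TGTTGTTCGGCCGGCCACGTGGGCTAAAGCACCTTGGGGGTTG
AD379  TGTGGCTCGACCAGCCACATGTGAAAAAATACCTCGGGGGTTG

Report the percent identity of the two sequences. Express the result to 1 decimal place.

74.4%

Differing sites — 4:T/G; 6:T/C; 10:G/A; 13:G/A; 19:G/A; 22:G/T; 24:C/A; 25:T/A; 29:G/A; 30:C/T; 35:T/C.
32 of the 43 sites match, so the percent identity is 32/43 × 100 = 74.4%.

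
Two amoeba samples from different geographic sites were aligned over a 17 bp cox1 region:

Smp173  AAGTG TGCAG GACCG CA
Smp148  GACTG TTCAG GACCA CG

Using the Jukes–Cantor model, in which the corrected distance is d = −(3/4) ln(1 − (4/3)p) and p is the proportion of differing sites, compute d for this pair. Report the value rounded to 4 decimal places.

The sequences differ at positions 1 (A/G), 3 (G/C), 7 (G/T), 15 (G/A), 17 (A/G).
p = 5/17 = 0.294118.
d = −0.75 · ln(1 − (4/3)·0.294118) = −0.75 · ln(0.607843) = −0.75 · (-0.497839) = 0.3734.

0.3734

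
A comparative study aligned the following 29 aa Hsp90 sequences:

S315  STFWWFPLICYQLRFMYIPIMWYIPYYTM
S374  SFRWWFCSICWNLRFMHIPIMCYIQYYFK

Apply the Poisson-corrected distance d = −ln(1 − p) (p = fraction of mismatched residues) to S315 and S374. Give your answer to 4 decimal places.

0.4769

The sequences differ at positions 2 (T/F), 3 (F/R), 7 (P/C), 8 (L/S), 11 (Y/W), 12 (Q/N), 17 (Y/H), 22 (W/C), 25 (P/Q), 28 (T/F), 29 (M/K).
p = 11/29 = 0.379310.
d = −ln(1 − 0.379310) = −ln(0.620690) = 0.4769.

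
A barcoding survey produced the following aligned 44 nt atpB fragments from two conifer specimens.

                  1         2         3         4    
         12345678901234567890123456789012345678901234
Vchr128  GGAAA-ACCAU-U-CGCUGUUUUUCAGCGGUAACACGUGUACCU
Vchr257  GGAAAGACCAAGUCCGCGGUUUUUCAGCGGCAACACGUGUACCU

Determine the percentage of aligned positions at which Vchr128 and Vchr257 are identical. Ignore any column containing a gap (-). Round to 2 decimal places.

Excluding the 3 gap columns leaves 41 comparable sites.
Mismatches occur at site 11 (U↔A), site 18 (U↔G), site 31 (U↔C).
38 of the 41 comparable sites match, so the percent identity is 38/41 × 100 = 92.68%.

92.68%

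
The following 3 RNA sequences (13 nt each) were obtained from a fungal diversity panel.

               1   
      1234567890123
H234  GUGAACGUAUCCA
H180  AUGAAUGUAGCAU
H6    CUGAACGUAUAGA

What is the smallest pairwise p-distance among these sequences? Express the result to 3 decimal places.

Pairwise Hamming distances:
  H234 vs H180: 5
  H234 vs H6: 3
  H180 vs H6: 6
The smallest is 3 mismatches, between H234 and H6; p = 3/13 = 0.231.

0.231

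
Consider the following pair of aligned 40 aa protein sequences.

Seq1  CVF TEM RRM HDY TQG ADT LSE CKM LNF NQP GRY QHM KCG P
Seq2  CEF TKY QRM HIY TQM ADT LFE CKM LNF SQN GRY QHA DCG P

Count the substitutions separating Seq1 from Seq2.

11

The sequences differ at positions 2 (V/E), 5 (E/K), 6 (M/Y), 7 (R/Q), 11 (D/I), 15 (G/M), 20 (S/F), 28 (N/S), 30 (P/N), 36 (M/A), 37 (K/D).
That gives 11 mismatches out of 40 aligned sites, so the Hamming distance is 11.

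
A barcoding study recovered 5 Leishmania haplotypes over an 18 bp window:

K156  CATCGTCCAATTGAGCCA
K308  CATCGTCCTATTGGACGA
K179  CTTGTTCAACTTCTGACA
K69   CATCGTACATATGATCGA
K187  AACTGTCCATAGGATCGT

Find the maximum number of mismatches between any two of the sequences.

15

Pairwise Hamming distances:
  K156 vs K308: 4
  K156 vs K179: 8
  K156 vs K69: 5
  K156 vs K187: 9
  K308 vs K179: 11
  K308 vs K69: 6
  K308 vs K187: 10
  K179 vs K69: 12
  K179 vs K187: 15
  K69 vs K187: 6
The largest is 15, between K179 and K187.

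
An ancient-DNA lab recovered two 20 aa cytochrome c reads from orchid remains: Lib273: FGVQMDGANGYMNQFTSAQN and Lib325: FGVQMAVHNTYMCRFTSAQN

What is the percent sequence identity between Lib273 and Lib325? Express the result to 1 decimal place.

Differing sites — 6:D/A; 7:G/V; 8:A/H; 10:G/T; 13:N/C; 14:Q/R.
14 of the 20 sites match, so the percent identity is 14/20 × 100 = 70.0%.

70.0%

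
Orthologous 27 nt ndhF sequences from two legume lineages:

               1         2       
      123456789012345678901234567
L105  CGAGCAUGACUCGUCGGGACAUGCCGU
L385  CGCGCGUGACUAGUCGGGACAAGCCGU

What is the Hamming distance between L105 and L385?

4

Differing sites — 3:A/C; 6:A/G; 12:C/A; 22:U/A.
That gives 4 mismatches out of 27 aligned sites, so the Hamming distance is 4.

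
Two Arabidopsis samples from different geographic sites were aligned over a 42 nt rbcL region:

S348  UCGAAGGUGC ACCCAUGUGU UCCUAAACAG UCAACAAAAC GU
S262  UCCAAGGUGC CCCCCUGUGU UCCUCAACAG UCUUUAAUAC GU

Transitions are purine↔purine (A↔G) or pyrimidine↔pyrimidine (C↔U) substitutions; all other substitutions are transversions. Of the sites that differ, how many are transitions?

Differing sites — 3:G/C (Tv); 11:A/C (Tv); 15:A/C (Tv); 25:A/C (Tv); 33:A/U (Tv); 34:A/U (Tv); 35:C/U (Ti); 38:A/U (Tv).
Of the 8 differences, 1 transition and 7 transversions, so the answer is 1.

1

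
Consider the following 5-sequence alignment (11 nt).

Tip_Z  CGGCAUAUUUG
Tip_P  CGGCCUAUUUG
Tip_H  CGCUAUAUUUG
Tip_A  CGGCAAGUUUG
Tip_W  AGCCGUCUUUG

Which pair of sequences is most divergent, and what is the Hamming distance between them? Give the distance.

5

Pairwise Hamming distances:
  Tip_Z vs Tip_P: 1
  Tip_Z vs Tip_H: 2
  Tip_Z vs Tip_A: 2
  Tip_Z vs Tip_W: 4
  Tip_P vs Tip_H: 3
  Tip_P vs Tip_A: 3
  Tip_P vs Tip_W: 4
  Tip_H vs Tip_A: 4
  Tip_H vs Tip_W: 4
  Tip_A vs Tip_W: 5
The largest is 5, between Tip_A and Tip_W.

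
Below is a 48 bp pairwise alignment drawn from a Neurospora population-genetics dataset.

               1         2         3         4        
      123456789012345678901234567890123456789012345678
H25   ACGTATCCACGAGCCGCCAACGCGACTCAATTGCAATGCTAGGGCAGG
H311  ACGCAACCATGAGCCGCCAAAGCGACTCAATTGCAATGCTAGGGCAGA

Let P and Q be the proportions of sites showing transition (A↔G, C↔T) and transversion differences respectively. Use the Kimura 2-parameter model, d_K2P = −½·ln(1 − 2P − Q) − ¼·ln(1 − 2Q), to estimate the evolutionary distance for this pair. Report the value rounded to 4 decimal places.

Differing sites — 4:T/C (Ti); 6:T/A (Tv); 10:C/T (Ti); 21:C/A (Tv); 48:G/A (Ti).
Of the 5 differences, 3 transitions and 2 transversions over 48 sites: P = 3/48 = 0.062500, Q = 2/48 = 0.041667.
d = −0.5·ln(0.833333) − 0.25·ln(0.916666) = −0.5·(-0.182322) − 0.25·(-0.087012) = 0.1129.

0.1129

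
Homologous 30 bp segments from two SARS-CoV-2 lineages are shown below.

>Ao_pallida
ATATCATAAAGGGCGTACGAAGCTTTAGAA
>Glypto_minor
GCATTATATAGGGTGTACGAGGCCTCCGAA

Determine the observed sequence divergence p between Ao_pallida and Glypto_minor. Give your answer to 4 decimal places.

Mismatches occur at site 1 (A↔G), site 2 (T↔C), site 5 (C↔T), site 9 (A↔T), site 14 (C↔T), site 21 (A↔G), site 24 (T↔C), site 26 (T↔C), site 27 (A↔C).
There are 9 differences over 30 sites, so p = 9/30 = 0.3000.

0.3000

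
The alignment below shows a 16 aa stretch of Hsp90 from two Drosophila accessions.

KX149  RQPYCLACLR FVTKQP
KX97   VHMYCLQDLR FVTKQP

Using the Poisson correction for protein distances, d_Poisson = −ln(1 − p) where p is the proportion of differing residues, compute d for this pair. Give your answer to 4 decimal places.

0.3747

Mismatches occur at site 1 (R↔V), site 2 (Q↔H), site 3 (P↔M), site 7 (A↔Q), site 8 (C↔D).
p = 5/16 = 0.312500.
d = −ln(1 − 0.312500) = −ln(0.687500) = 0.3747.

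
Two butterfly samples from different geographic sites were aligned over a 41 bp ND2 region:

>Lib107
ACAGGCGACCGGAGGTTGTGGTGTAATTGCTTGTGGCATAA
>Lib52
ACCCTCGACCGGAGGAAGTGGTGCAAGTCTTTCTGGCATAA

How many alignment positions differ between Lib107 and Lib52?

10

The sequences differ at positions 3 (A/C), 4 (G/C), 5 (G/T), 16 (T/A), 17 (T/A), 24 (T/C), 27 (T/G), 29 (G/C), 30 (C/T), 33 (G/C).
That gives 10 mismatches out of 41 aligned sites, so the Hamming distance is 10.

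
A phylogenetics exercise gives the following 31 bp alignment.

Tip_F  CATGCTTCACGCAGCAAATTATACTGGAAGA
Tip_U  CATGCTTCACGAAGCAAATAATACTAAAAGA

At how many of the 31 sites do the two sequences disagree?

The sequences differ at positions 12 (C/A), 20 (T/A), 26 (G/A), 27 (G/A).
That gives 4 mismatches out of 31 aligned sites, so the Hamming distance is 4.

4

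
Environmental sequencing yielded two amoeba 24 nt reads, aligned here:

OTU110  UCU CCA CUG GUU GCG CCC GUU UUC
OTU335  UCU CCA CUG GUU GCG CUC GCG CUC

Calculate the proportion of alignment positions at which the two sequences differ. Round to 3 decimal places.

The sequences differ at positions 17 (C/U), 20 (U/C), 21 (U/G), 22 (U/C).
There are 4 differences over 24 sites, so p = 4/24 = 0.167.

0.167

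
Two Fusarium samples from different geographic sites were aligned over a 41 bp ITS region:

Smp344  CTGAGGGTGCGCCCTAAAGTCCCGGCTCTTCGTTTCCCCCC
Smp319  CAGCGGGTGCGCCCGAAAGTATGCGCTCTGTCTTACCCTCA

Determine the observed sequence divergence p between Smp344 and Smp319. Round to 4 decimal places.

Differing sites — 2:T/A; 4:A/C; 15:T/G; 21:C/A; 22:C/T; 23:C/G; 24:G/C; 30:T/G; 31:C/T; 32:G/C; 35:T/A; 39:C/T; 41:C/A.
There are 13 differences over 41 sites, so p = 13/41 = 0.3171.

0.3171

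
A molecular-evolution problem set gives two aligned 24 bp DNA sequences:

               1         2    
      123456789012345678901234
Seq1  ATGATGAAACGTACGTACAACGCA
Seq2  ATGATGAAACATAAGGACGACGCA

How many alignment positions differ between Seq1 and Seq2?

4

Mismatches occur at site 11 (G↔A), site 14 (C↔A), site 16 (T↔G), site 19 (A↔G).
That gives 4 mismatches out of 24 aligned sites, so the Hamming distance is 4.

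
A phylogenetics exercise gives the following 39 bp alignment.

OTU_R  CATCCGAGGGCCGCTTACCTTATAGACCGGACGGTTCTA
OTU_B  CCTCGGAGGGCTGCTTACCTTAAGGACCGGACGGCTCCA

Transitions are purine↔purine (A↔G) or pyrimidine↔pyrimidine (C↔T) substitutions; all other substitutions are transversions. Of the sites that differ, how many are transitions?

4

The sequences differ at positions 2 (A/C, transversion), 5 (C/G, transversion), 12 (C/T, transition), 23 (T/A, transversion), 24 (A/G, transition), 35 (T/C, transition), 38 (T/C, transition).
Of the 7 differences, 4 transitions and 3 transversions, so the answer is 4.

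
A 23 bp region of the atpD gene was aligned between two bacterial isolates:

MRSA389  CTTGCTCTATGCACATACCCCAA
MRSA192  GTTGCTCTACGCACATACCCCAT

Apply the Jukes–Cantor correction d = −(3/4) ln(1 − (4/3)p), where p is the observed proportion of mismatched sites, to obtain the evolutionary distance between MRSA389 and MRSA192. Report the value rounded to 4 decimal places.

0.1433

The sequences differ at positions 1 (C/G), 10 (T/C), 23 (A/T).
p = 3/23 = 0.130435.
d = −0.75 · ln(1 − (4/3)·0.130435) = −0.75 · ln(0.826087) = −0.75 · (-0.191055) = 0.1433.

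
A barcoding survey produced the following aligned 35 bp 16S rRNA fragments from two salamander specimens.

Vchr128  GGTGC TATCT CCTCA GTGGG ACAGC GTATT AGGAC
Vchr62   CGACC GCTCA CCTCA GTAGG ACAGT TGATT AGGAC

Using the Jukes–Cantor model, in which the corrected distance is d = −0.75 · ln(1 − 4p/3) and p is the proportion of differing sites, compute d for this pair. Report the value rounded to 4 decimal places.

0.3597

The sequences differ at positions 1 (G/C), 3 (T/A), 4 (G/C), 6 (T/G), 7 (A/C), 10 (T/A), 18 (G/A), 25 (C/T), 26 (G/T), 27 (T/G).
p = 10/35 = 0.285714.
d = −0.75 · ln(1 − (4/3)·0.285714) = −0.75 · ln(0.619048) = −0.75 · (-0.479572) = 0.3597.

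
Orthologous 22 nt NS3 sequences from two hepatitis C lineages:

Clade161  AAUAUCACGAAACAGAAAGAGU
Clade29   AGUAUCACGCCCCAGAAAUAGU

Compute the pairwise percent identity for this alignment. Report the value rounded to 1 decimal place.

Differing sites — 2:A/G; 10:A/C; 11:A/C; 12:A/C; 19:G/U.
17 of the 22 sites match, so the percent identity is 17/22 × 100 = 77.3%.

77.3%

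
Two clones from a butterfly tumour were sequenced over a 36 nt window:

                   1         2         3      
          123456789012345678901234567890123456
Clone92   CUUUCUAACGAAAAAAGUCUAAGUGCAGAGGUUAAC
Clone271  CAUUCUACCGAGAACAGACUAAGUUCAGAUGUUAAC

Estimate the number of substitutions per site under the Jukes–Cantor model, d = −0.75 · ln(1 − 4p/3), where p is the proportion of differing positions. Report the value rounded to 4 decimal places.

The sequences differ at positions 2 (U/A), 8 (A/C), 12 (A/G), 15 (A/C), 18 (U/A), 25 (G/U), 30 (G/U).
p = 7/36 = 0.194444.
d = −0.75 · ln(1 − (4/3)·0.194444) = −0.75 · ln(0.740741) = −0.75 · (-0.300104) = 0.2251.

0.2251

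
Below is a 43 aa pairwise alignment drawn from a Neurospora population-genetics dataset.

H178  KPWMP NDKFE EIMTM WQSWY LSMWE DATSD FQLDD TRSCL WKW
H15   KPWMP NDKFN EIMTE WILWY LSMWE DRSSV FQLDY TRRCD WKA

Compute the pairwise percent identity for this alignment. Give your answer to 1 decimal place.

The sequences differ at positions 10 (E/N), 15 (M/E), 17 (Q/I), 18 (S/L), 27 (A/R), 28 (T/S), 30 (D/V), 35 (D/Y), 38 (S/R), 40 (L/D), 43 (W/A).
32 of the 43 sites match, so the percent identity is 32/43 × 100 = 74.4%.

74.4%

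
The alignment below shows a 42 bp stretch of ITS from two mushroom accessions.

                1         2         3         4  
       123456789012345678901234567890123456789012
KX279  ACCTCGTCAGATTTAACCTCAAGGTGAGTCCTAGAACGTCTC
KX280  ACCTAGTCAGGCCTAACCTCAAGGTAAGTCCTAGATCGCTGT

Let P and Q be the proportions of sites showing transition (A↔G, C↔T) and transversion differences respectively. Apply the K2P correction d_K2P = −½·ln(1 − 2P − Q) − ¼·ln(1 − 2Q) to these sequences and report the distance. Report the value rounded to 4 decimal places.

0.2979

Differing sites — 5:C/A (Tv); 11:A/G (Ti); 12:T/C (Ti); 13:T/C (Ti); 26:G/A (Ti); 36:A/T (Tv); 39:T/C (Ti); 40:C/T (Ti); 41:T/G (Tv); 42:C/T (Ti).
Of the 10 differences, 7 transitions and 3 transversions over 42 sites: P = 7/42 = 0.166667, Q = 3/42 = 0.071429.
d = −0.5·ln(0.595237) − 0.25·ln(0.857142) = −0.5·(-0.518796) − 0.25·(-0.154152) = 0.2979.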